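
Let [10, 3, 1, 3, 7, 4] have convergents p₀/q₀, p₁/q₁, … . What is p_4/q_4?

Using pₖ = aₖpₖ₋₁ + pₖ₋₂, qₖ = aₖqₖ₋₁ + qₖ₋₂ (with p₋₁=1, p₋₂=0, q₋₁=0, q₋₂=1):
  k=0: a=10, p=10, q=1
  k=1: a=3, p=31, q=3
  k=2: a=1, p=41, q=4
  k=3: a=3, p=154, q=15
  k=4: a=7, p=1119, q=109

1119/109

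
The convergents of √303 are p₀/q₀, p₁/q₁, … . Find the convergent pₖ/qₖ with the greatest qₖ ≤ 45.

√303 = [17; 2, 2, 5, 2, 2, 34, …] (period length 6).
Convergents:
  p_0/q_0 = 17/1
  p_1/q_1 = 35/2
  p_2/q_2 = 87/5
  p_3/q_3 = 470/27
  p_4/q_4 = 1027/59
q_3 = 27 ≤ 45 < 59 = q_4, so the answer is 470/27.

470/27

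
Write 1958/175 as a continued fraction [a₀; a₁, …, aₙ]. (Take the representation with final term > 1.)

1958 = 11*175 + 33
175 = 5*33 + 10
33 = 3*10 + 3
10 = 3*3 + 1
3 = 3*1 + 0  (stop)
So 1958/175 = [11; 5, 3, 3, 3].

[11; 5, 3, 3, 3]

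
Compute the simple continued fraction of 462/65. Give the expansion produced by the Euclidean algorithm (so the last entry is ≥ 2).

[7; 9, 3, 2]

462 = 7*65 + 7
65 = 9*7 + 2
7 = 3*2 + 1
2 = 2*1 + 0  (stop)
So 462/65 = [7; 9, 3, 2].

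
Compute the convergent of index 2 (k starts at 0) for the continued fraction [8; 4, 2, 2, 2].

Using pₖ = aₖpₖ₋₁ + pₖ₋₂, qₖ = aₖqₖ₋₁ + qₖ₋₂ (with p₋₁=1, p₋₂=0, q₋₁=0, q₋₂=1):
  k=0: a=8, p=8, q=1
  k=1: a=4, p=33, q=4
  k=2: a=2, p=74, q=9

74/9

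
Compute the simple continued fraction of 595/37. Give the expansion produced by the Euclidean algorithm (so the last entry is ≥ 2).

595 = 16×37 + 3
37 = 12×3 + 1
3 = 3×1 + 0  (stop)
So 595/37 = [16; 12, 3].

[16; 12, 3]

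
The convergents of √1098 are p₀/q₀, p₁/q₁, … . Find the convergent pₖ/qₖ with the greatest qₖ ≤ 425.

√1098 = [33; 7, 2, 1, 6, 1, 2, 7, 66, …] (period length 8).
Convergents:
  p_0/q_0 = 33/1
  p_1/q_1 = 232/7
  p_2/q_2 = 497/15
  p_3/q_3 = 729/22
  p_4/q_4 = 4871/147
  p_5/q_5 = 5600/169
  p_6/q_6 = 16071/485
q_5 = 169 ≤ 425 < 485 = q_6, so the answer is 5600/169.

5600/169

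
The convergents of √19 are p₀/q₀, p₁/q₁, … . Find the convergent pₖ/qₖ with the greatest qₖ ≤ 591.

√19 = [4; 2, 1, 3, 1, 2, 8, …] (period length 6).
Convergents:
  p_0/q_0 = 4/1
  p_1/q_1 = 9/2
  p_2/q_2 = 13/3
  p_3/q_3 = 48/11
  p_4/q_4 = 61/14
  p_5/q_5 = 170/39
  p_6/q_6 = 1421/326
  p_7/q_7 = 3012/691
q_6 = 326 ≤ 591 < 691 = q_7, so the answer is 1421/326.

1421/326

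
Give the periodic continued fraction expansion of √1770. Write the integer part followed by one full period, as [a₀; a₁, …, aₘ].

a₀ = ⌊√1770⌋ = 42.
With m₀=0, d₀=1 and mₖ₊₁ = dₖaₖ − mₖ, dₖ₊₁ = (n − mₖ₊₁²)/dₖ, aₖ₊₁ = ⌊(a₀+mₖ₊₁)/dₖ₊₁⌋:
  k=1: m=42, d=6, a=14
  k=2: m=42, d=1, a=84
d=1 and a=2a₀=84 at k=2, so the next step gives (m, d) = (42, 6) again — its k=1 value — and the period has length 2.

[42; 14, 84]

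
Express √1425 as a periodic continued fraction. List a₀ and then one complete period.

[37; 1, 2, 1, 74]

a₀ = ⌊√1425⌋ = 37.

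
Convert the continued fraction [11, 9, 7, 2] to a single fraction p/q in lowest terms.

Fold from the inside: start with 2/1.
  7 + 1/2 = 15/2
  9 + 2/15 = 137/15
  11 + 15/137 = 1522/137

1522/137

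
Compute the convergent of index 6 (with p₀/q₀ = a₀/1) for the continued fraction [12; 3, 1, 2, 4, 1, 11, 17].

Using pₖ = aₖpₖ₋₁ + pₖ₋₂, qₖ = aₖqₖ₋₁ + qₖ₋₂ (with p₋₁=1, p₋₂=0, q₋₁=0, q₋₂=1):
  k=0: a=12, p=12, q=1
  k=1: a=3, p=37, q=3
  k=2: a=1, p=49, q=4
  k=3: a=2, p=135, q=11
  k=4: a=4, p=589, q=48
  k=5: a=1, p=724, q=59
  k=6: a=11, p=8553, q=697

8553/697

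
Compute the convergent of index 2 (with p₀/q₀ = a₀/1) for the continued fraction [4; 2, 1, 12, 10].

13/3

Using pₖ = aₖpₖ₋₁ + pₖ₋₂, qₖ = aₖqₖ₋₁ + qₖ₋₂ (with p₋₁=1, p₋₂=0, q₋₁=0, q₋₂=1):
  k=0: a=4, p=4, q=1
  k=1: a=2, p=9, q=2
  k=2: a=1, p=13, q=3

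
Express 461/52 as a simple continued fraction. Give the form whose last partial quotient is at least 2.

461 = 8·52 + 45
52 = 1·45 + 7
45 = 6·7 + 3
7 = 2·3 + 1
3 = 3·1 + 0  (stop)
So 461/52 = [8; 1, 6, 2, 3].

[8; 1, 6, 2, 3]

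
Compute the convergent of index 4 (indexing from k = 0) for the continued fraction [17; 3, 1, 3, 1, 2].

Using pₖ = aₖpₖ₋₁ + pₖ₋₂, qₖ = aₖqₖ₋₁ + qₖ₋₂ (with p₋₁=1, p₋₂=0, q₋₁=0, q₋₂=1):
  k=0: a=17, p=17, q=1
  k=1: a=3, p=52, q=3
  k=2: a=1, p=69, q=4
  k=3: a=3, p=259, q=15
  k=4: a=1, p=328, q=19

328/19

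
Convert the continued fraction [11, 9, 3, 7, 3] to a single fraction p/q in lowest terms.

Fold from the inside: start with 3/1.
  7 + 1/3 = 22/3
  3 + 3/22 = 69/22
  9 + 22/69 = 643/69
  11 + 69/643 = 7142/643

7142/643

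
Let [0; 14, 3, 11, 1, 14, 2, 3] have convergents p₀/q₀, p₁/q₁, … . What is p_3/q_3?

Using pₖ = aₖpₖ₋₁ + pₖ₋₂, qₖ = aₖqₖ₋₁ + qₖ₋₂ (with p₋₁=1, p₋₂=0, q₋₁=0, q₋₂=1):
  k=0: a=0, p=0, q=1
  k=1: a=14, p=1, q=14
  k=2: a=3, p=3, q=43
  k=3: a=11, p=34, q=487

34/487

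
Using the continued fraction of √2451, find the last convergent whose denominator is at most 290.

√2451 = [49; 1, 1, 32, 1, 1, 98, …] (period length 6).
Convergents:
  p_0/q_0 = 49/1
  p_1/q_1 = 50/1
  p_2/q_2 = 99/2
  p_3/q_3 = 3218/65
  p_4/q_4 = 3317/67
  p_5/q_5 = 6535/132
  p_6/q_6 = 643747/13003
q_5 = 132 ≤ 290 < 13003 = q_6, so the answer is 6535/132.

6535/132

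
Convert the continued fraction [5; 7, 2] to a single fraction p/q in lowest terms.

Using pₖ = aₖpₖ₋₁ + pₖ₋₂ and qₖ = aₖqₖ₋₁ + qₖ₋₂:
  k=0: a=5, p=5, q=1
  k=1: a=7, p=36, q=7
  k=2: a=2, p=77, q=15

77/15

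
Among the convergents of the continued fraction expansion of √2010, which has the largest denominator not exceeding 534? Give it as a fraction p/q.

23896/533

√2010 = [44; 1, 4, 1, 88, …] (period length 4).
Convergents:
  p_0/q_0 = 44/1
  p_1/q_1 = 45/1
  p_2/q_2 = 224/5
  p_3/q_3 = 269/6
  p_4/q_4 = 23896/533
  p_5/q_5 = 24165/539
q_4 = 533 ≤ 534 < 539 = q_5, so the answer is 23896/533.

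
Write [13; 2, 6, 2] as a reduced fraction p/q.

377/28

Using pₖ = aₖpₖ₋₁ + pₖ₋₂ and qₖ = aₖqₖ₋₁ + qₖ₋₂:
  k=0: a=13, p=13, q=1
  k=1: a=2, p=27, q=2
  k=2: a=6, p=175, q=13
  k=3: a=2, p=377, q=28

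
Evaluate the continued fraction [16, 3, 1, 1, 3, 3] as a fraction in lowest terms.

1335/82

Using pₖ = aₖpₖ₋₁ + pₖ₋₂ and qₖ = aₖqₖ₋₁ + qₖ₋₂:
  k=0: a=16, p=16, q=1
  k=1: a=3, p=49, q=3
  k=2: a=1, p=65, q=4
  k=3: a=1, p=114, q=7
  k=4: a=3, p=407, q=25
  k=5: a=3, p=1335, q=82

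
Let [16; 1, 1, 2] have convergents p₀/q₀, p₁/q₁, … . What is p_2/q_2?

33/2

Using pₖ = aₖpₖ₋₁ + pₖ₋₂, qₖ = aₖqₖ₋₁ + qₖ₋₂ (with p₋₁=1, p₋₂=0, q₋₁=0, q₋₂=1):
  k=0: a=16, p=16, q=1
  k=1: a=1, p=17, q=1
  k=2: a=1, p=33, q=2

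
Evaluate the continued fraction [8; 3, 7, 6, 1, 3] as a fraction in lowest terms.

Fold from the inside: start with 3/1.
  1 + 1/3 = 4/3
  6 + 3/4 = 27/4
  7 + 4/27 = 193/27
  3 + 27/193 = 606/193
  8 + 193/606 = 5041/606

5041/606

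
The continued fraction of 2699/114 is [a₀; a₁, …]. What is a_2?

2

2699 = 23·114 + 77   →  a_0 = 23
114 = 1·77 + 37   →  a_1 = 1
77 = 2·37 + 3   →  a_2 = 2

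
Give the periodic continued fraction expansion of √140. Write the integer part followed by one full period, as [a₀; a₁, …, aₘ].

[11; 1, 4, 1, 22]

a₀ = ⌊√140⌋ = 11.
With m₀=0, d₀=1 and mₖ₊₁ = dₖaₖ − mₖ, dₖ₊₁ = (n − mₖ₊₁²)/dₖ, aₖ₊₁ = ⌊(a₀+mₖ₊₁)/dₖ₊₁⌋:
  k=1: m=11, d=19, a=1
  k=2: m=8, d=4, a=4
  k=3: m=8, d=19, a=1
  k=4: m=11, d=1, a=22
d=1 and a=2a₀=22 at k=4, so the next step gives (m, d) = (11, 19) again — its k=1 value — and the period has length 4.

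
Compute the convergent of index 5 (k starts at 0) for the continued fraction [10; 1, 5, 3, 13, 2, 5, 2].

5692/525

Using pₖ = aₖpₖ₋₁ + pₖ₋₂, qₖ = aₖqₖ₋₁ + qₖ₋₂ (with p₋₁=1, p₋₂=0, q₋₁=0, q₋₂=1):
  k=0: a=10, p=10, q=1
  k=1: a=1, p=11, q=1
  k=2: a=5, p=65, q=6
  k=3: a=3, p=206, q=19
  k=4: a=13, p=2743, q=253
  k=5: a=2, p=5692, q=525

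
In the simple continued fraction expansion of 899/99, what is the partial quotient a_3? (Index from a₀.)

1

899 = 9·99 + 8   →  a_0 = 9
99 = 12·8 + 3   →  a_1 = 12
8 = 2·3 + 2   →  a_2 = 2
3 = 1·2 + 1   →  a_3 = 1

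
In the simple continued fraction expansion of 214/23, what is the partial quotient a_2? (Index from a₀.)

214 = 9·23 + 7   →  a_0 = 9
23 = 3·7 + 2   →  a_1 = 3
7 = 3·2 + 1   →  a_2 = 3

3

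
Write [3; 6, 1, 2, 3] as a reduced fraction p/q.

Using pₖ = aₖpₖ₋₁ + pₖ₋₂ and qₖ = aₖqₖ₋₁ + qₖ₋₂:
  k=0: a=3, p=3, q=1
  k=1: a=6, p=19, q=6
  k=2: a=1, p=22, q=7
  k=3: a=2, p=63, q=20
  k=4: a=3, p=211, q=67

211/67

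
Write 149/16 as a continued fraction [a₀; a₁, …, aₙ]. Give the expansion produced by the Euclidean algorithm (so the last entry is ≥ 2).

[9; 3, 5]

149 = 9×16 + 5
16 = 3×5 + 1
5 = 5×1 + 0  (stop)
So 149/16 = [9; 3, 5].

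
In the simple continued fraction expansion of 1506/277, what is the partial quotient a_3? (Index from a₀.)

1506 = 5·277 + 121   →  a_0 = 5
277 = 2·121 + 35   →  a_1 = 2
121 = 3·35 + 16   →  a_2 = 3
35 = 2·16 + 3   →  a_3 = 2

2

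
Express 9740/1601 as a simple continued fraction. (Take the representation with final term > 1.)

[6; 11, 1, 18, 7]

9740 = 6·1601 + 134
1601 = 11·134 + 127
134 = 1·127 + 7
127 = 18·7 + 1
7 = 7·1 + 0  (stop)
So 9740/1601 = [6; 11, 1, 18, 7].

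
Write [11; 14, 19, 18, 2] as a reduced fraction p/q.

109682/9907

Fold from the inside: start with 2/1.
  18 + 1/2 = 37/2
  19 + 2/37 = 705/37
  14 + 37/705 = 9907/705
  11 + 705/9907 = 109682/9907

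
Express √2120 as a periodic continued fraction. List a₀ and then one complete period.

[46; 23, 92]

a₀ = ⌊√2120⌋ = 46.
With m₀=0, d₀=1 and mₖ₊₁ = dₖaₖ − mₖ, dₖ₊₁ = (n − mₖ₊₁²)/dₖ, aₖ₊₁ = ⌊(a₀+mₖ₊₁)/dₖ₊₁⌋:
  k=1: m=46, d=4, a=23
  k=2: m=46, d=1, a=92
d=1 and a=2a₀=92 at k=2, so the next step gives (m, d) = (46, 4) again — its k=1 value — and the period has length 2.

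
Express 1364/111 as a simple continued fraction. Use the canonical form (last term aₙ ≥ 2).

1364 = 12×111 + 32
111 = 3×32 + 15
32 = 2×15 + 2
15 = 7×2 + 1
2 = 2×1 + 0  (stop)
So 1364/111 = [12; 3, 2, 7, 2].

[12; 3, 2, 7, 2]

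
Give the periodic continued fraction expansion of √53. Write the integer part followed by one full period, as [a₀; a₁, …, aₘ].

[7; 3, 1, 1, 3, 14]

a₀ = ⌊√53⌋ = 7.
With m₀=0, d₀=1 and mₖ₊₁ = dₖaₖ − mₖ, dₖ₊₁ = (n − mₖ₊₁²)/dₖ, aₖ₊₁ = ⌊(a₀+mₖ₊₁)/dₖ₊₁⌋:
  k=1: m=7, d=4, a=3
  k=2: m=5, d=7, a=1
  k=3: m=2, d=7, a=1
  k=4: m=5, d=4, a=3
  k=5: m=7, d=1, a=14
d=1 and a=2a₀=14 at k=5, so the next step gives (m, d) = (7, 4) again — its k=1 value — and the period has length 5.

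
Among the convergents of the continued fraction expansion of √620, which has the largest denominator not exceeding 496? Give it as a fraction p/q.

12176/489

√620 = [24; 1, 8, 1, 48, …] (period length 4).
Convergents:
  p_0/q_0 = 24/1
  p_1/q_1 = 25/1
  p_2/q_2 = 224/9
  p_3/q_3 = 249/10
  p_4/q_4 = 12176/489
  p_5/q_5 = 12425/499
q_4 = 489 ≤ 496 < 499 = q_5, so the answer is 12176/489.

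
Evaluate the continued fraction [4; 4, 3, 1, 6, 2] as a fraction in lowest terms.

1046/247

Using pₖ = aₖpₖ₋₁ + pₖ₋₂ and qₖ = aₖqₖ₋₁ + qₖ₋₂:
  k=0: a=4, p=4, q=1
  k=1: a=4, p=17, q=4
  k=2: a=3, p=55, q=13
  k=3: a=1, p=72, q=17
  k=4: a=6, p=487, q=115
  k=5: a=2, p=1046, q=247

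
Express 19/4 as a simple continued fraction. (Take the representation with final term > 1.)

[4; 1, 3]

19 = 4·4 + 3
4 = 1·3 + 1
3 = 3·1 + 0  (stop)
So 19/4 = [4; 1, 3].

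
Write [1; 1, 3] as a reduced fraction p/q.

Using pₖ = aₖpₖ₋₁ + pₖ₋₂ and qₖ = aₖqₖ₋₁ + qₖ₋₂:
  k=0: a=1, p=1, q=1
  k=1: a=1, p=2, q=1
  k=2: a=3, p=7, q=4

7/4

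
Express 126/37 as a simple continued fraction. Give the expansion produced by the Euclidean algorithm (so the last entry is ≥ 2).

[3; 2, 2, 7]

126 = 3·37 + 15
37 = 2·15 + 7
15 = 2·7 + 1
7 = 7·1 + 0  (stop)
So 126/37 = [3; 2, 2, 7].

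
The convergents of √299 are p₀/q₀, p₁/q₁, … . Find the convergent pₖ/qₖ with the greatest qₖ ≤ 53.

415/24

√299 = [17; 3, 2, 3, 34, …] (period length 4).
Convergents:
  p_0/q_0 = 17/1
  p_1/q_1 = 52/3
  p_2/q_2 = 121/7
  p_3/q_3 = 415/24
  p_4/q_4 = 14231/823
q_3 = 24 ≤ 53 < 823 = q_4, so the answer is 415/24.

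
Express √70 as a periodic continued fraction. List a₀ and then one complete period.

a₀ = ⌊√70⌋ = 8.
With m₀=0, d₀=1 and mₖ₊₁ = dₖaₖ − mₖ, dₖ₊₁ = (n − mₖ₊₁²)/dₖ, aₖ₊₁ = ⌊(a₀+mₖ₊₁)/dₖ₊₁⌋:
  k=1: m=8, d=6, a=2
  k=2: m=4, d=9, a=1
  k=3: m=5, d=5, a=2
  k=4: m=5, d=9, a=1
  k=5: m=4, d=6, a=2
  k=6: m=8, d=1, a=16
d=1 and a=2a₀=16 at k=6, so the next step gives (m, d) = (8, 6) again — its k=1 value — and the period has length 6.

[8; 2, 1, 2, 1, 2, 16]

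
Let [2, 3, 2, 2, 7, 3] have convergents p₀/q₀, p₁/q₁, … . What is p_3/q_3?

39/17

Using pₖ = aₖpₖ₋₁ + pₖ₋₂, qₖ = aₖqₖ₋₁ + qₖ₋₂ (with p₋₁=1, p₋₂=0, q₋₁=0, q₋₂=1):
  k=0: a=2, p=2, q=1
  k=1: a=3, p=7, q=3
  k=2: a=2, p=16, q=7
  k=3: a=2, p=39, q=17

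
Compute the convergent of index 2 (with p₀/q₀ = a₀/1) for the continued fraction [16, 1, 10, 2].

Using pₖ = aₖpₖ₋₁ + pₖ₋₂, qₖ = aₖqₖ₋₁ + qₖ₋₂ (with p₋₁=1, p₋₂=0, q₋₁=0, q₋₂=1):
  k=0: a=16, p=16, q=1
  k=1: a=1, p=17, q=1
  k=2: a=10, p=186, q=11

186/11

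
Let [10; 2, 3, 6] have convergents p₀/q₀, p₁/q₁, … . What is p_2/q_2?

73/7

Using pₖ = aₖpₖ₋₁ + pₖ₋₂, qₖ = aₖqₖ₋₁ + qₖ₋₂ (with p₋₁=1, p₋₂=0, q₋₁=0, q₋₂=1):
  k=0: a=10, p=10, q=1
  k=1: a=2, p=21, q=2
  k=2: a=3, p=73, q=7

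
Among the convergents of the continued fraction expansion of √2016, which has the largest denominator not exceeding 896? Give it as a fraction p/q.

√2016 = [44; 1, 8, 1, 88, …] (period length 4).
Convergents:
  p_0/q_0 = 44/1
  p_1/q_1 = 45/1
  p_2/q_2 = 404/9
  p_3/q_3 = 449/10
  p_4/q_4 = 39916/889
  p_5/q_5 = 40365/899
q_4 = 889 ≤ 896 < 899 = q_5, so the answer is 39916/889.

39916/889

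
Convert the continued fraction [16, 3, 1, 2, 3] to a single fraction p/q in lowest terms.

602/37

Using pₖ = aₖpₖ₋₁ + pₖ₋₂ and qₖ = aₖqₖ₋₁ + qₖ₋₂:
  k=0: a=16, p=16, q=1
  k=1: a=3, p=49, q=3
  k=2: a=1, p=65, q=4
  k=3: a=2, p=179, q=11
  k=4: a=3, p=602, q=37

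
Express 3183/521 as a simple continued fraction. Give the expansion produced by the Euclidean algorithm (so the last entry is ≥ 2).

3183 = 6·521 + 57
521 = 9·57 + 8
57 = 7·8 + 1
8 = 8·1 + 0  (stop)
So 3183/521 = [6; 9, 7, 8].

[6; 9, 7, 8]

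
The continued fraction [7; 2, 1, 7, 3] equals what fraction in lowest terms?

529/72

Using pₖ = aₖpₖ₋₁ + pₖ₋₂ and qₖ = aₖqₖ₋₁ + qₖ₋₂:
  k=0: a=7, p=7, q=1
  k=1: a=2, p=15, q=2
  k=2: a=1, p=22, q=3
  k=3: a=7, p=169, q=23
  k=4: a=3, p=529, q=72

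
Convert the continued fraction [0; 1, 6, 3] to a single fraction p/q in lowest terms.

Fold from the inside: start with 3/1.
  6 + 1/3 = 19/3
  1 + 3/19 = 22/19
  0 + 19/22 = 19/22

19/22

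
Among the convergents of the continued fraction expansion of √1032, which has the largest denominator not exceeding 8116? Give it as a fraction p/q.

√1032 = [32; 8, 64, …] (period length 2).
Convergents:
  p_0/q_0 = 32/1
  p_1/q_1 = 257/8
  p_2/q_2 = 16480/513
  p_3/q_3 = 132097/4112
  p_4/q_4 = 8470688/263681
q_3 = 4112 ≤ 8116 < 263681 = q_4, so the answer is 132097/4112.

132097/4112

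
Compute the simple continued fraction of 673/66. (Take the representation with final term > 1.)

673 = 10*66 + 13
66 = 5*13 + 1
13 = 13*1 + 0  (stop)
So 673/66 = [10; 5, 13].

[10; 5, 13]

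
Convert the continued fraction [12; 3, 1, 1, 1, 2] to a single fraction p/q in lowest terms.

Using pₖ = aₖpₖ₋₁ + pₖ₋₂ and qₖ = aₖqₖ₋₁ + qₖ₋₂:
  k=0: a=12, p=12, q=1
  k=1: a=3, p=37, q=3
  k=2: a=1, p=49, q=4
  k=3: a=1, p=86, q=7
  k=4: a=1, p=135, q=11
  k=5: a=2, p=356, q=29

356/29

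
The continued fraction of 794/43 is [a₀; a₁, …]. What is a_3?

794 = 18·43 + 20   →  a_0 = 18
43 = 2·20 + 3   →  a_1 = 2
20 = 6·3 + 2   →  a_2 = 6
3 = 1·2 + 1   →  a_3 = 1

1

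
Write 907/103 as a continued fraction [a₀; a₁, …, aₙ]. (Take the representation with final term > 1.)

[8; 1, 4, 6, 1, 2]

907 = 8·103 + 83
103 = 1·83 + 20
83 = 4·20 + 3
20 = 6·3 + 2
3 = 1·2 + 1
2 = 2·1 + 0  (stop)
So 907/103 = [8; 1, 4, 6, 1, 2].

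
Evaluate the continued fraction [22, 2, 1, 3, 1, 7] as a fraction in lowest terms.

Fold from the inside: start with 7/1.
  1 + 1/7 = 8/7
  3 + 7/8 = 31/8
  1 + 8/31 = 39/31
  2 + 31/39 = 109/39
  22 + 39/109 = 2437/109

2437/109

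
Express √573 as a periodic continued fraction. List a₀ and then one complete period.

[23; 1, 14, 1, 46]

a₀ = ⌊√573⌋ = 23.
With m₀=0, d₀=1 and mₖ₊₁ = dₖaₖ − mₖ, dₖ₊₁ = (n − mₖ₊₁²)/dₖ, aₖ₊₁ = ⌊(a₀+mₖ₊₁)/dₖ₊₁⌋:
  k=1: m=23, d=44, a=1
  k=2: m=21, d=3, a=14
  k=3: m=21, d=44, a=1
  k=4: m=23, d=1, a=46
d=1 and a=2a₀=46 at k=4, so the next step gives (m, d) = (23, 44) again — its k=1 value — and the period has length 4.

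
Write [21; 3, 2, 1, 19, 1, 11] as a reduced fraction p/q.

52695/2474

Fold from the inside: start with 11/1.
  1 + 1/11 = 12/11
  19 + 11/12 = 239/12
  1 + 12/239 = 251/239
  2 + 239/251 = 741/251
  3 + 251/741 = 2474/741
  21 + 741/2474 = 52695/2474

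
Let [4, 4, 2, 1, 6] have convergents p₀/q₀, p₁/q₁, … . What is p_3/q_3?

Using pₖ = aₖpₖ₋₁ + pₖ₋₂, qₖ = aₖqₖ₋₁ + qₖ₋₂ (with p₋₁=1, p₋₂=0, q₋₁=0, q₋₂=1):
  k=0: a=4, p=4, q=1
  k=1: a=4, p=17, q=4
  k=2: a=2, p=38, q=9
  k=3: a=1, p=55, q=13

55/13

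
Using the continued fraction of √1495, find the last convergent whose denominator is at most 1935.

√1495 = [38; 1, 1, 1, 76, …] (period length 4).
Convergents:
  p_0/q_0 = 38/1
  p_1/q_1 = 39/1
  p_2/q_2 = 77/2
  p_3/q_3 = 116/3
  p_4/q_4 = 8893/230
  p_5/q_5 = 9009/233
  p_6/q_6 = 17902/463
  p_7/q_7 = 26911/696
  p_8/q_8 = 2063138/53359
q_7 = 696 ≤ 1935 < 53359 = q_8, so the answer is 26911/696.

26911/696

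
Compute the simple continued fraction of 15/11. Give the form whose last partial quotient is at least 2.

15 = 1*11 + 4
11 = 2*4 + 3
4 = 1*3 + 1
3 = 3*1 + 0  (stop)
So 15/11 = [1; 2, 1, 3].

[1; 2, 1, 3]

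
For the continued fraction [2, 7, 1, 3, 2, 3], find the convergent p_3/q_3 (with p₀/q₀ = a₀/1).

66/31

Using pₖ = aₖpₖ₋₁ + pₖ₋₂, qₖ = aₖqₖ₋₁ + qₖ₋₂ (with p₋₁=1, p₋₂=0, q₋₁=0, q₋₂=1):
  k=0: a=2, p=2, q=1
  k=1: a=7, p=15, q=7
  k=2: a=1, p=17, q=8
  k=3: a=3, p=66, q=31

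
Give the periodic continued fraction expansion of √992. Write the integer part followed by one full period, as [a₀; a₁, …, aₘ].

a₀ = ⌊√992⌋ = 31.
With m₀=0, d₀=1 and mₖ₊₁ = dₖaₖ − mₖ, dₖ₊₁ = (n − mₖ₊₁²)/dₖ, aₖ₊₁ = ⌊(a₀+mₖ₊₁)/dₖ₊₁⌋:
  k=1: m=31, d=31, a=2
  k=2: m=31, d=1, a=62
d=1 and a=2a₀=62 at k=2, so the next step gives (m, d) = (31, 31) again — its k=1 value — and the period has length 2.

[31; 2, 62]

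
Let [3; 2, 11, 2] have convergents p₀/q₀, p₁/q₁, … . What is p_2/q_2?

Using pₖ = aₖpₖ₋₁ + pₖ₋₂, qₖ = aₖqₖ₋₁ + qₖ₋₂ (with p₋₁=1, p₋₂=0, q₋₁=0, q₋₂=1):
  k=0: a=3, p=3, q=1
  k=1: a=2, p=7, q=2
  k=2: a=11, p=80, q=23

80/23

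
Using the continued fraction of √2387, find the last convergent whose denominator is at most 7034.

√2387 = [48; 1, 5, 1, 96, …] (period length 4).
Convergents:
  p_0/q_0 = 48/1
  p_1/q_1 = 49/1
  p_2/q_2 = 293/6
  p_3/q_3 = 342/7
  p_4/q_4 = 33125/678
  p_5/q_5 = 33467/685
  p_6/q_6 = 200460/4103
  p_7/q_7 = 233927/4788
  p_8/q_8 = 22657452/463751
q_7 = 4788 ≤ 7034 < 463751 = q_8, so the answer is 233927/4788.

233927/4788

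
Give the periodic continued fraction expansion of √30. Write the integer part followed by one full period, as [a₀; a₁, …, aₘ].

a₀ = ⌊√30⌋ = 5.
With m₀=0, d₀=1 and mₖ₊₁ = dₖaₖ − mₖ, dₖ₊₁ = (n − mₖ₊₁²)/dₖ, aₖ₊₁ = ⌊(a₀+mₖ₊₁)/dₖ₊₁⌋:
  k=1: m=5, d=5, a=2
  k=2: m=5, d=1, a=10
d=1 and a=2a₀=10 at k=2, so the next step gives (m, d) = (5, 5) again — its k=1 value — and the period has length 2.

[5; 2, 10]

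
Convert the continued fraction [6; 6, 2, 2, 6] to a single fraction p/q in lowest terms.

1262/205

Fold from the inside: start with 6/1.
  2 + 1/6 = 13/6
  2 + 6/13 = 32/13
  6 + 13/32 = 205/32
  6 + 32/205 = 1262/205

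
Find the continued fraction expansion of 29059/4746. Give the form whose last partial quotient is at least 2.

[6; 8, 7, 9, 9]

29059 = 6·4746 + 583
4746 = 8·583 + 82
583 = 7·82 + 9
82 = 9·9 + 1
9 = 9·1 + 0  (stop)
So 29059/4746 = [6; 8, 7, 9, 9].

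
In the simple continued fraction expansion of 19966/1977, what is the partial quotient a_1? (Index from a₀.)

19966 = 10·1977 + 196   →  a_0 = 10
1977 = 10·196 + 17   →  a_1 = 10

10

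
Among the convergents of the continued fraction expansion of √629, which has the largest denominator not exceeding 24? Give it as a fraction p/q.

√629 = [25; 12, 1, 1, 12, 50, …] (period length 5).
Convergents:
  p_0/q_0 = 25/1
  p_1/q_1 = 301/12
  p_2/q_2 = 326/13
  p_3/q_3 = 627/25
q_2 = 13 ≤ 24 < 25 = q_3, so the answer is 326/13.

326/13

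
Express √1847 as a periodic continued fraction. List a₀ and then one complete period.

[42; 1, 41, 1, 84]

a₀ = ⌊√1847⌋ = 42.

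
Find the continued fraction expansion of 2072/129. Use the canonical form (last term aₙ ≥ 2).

[16; 16, 8]

2072 = 16×129 + 8
129 = 16×8 + 1
8 = 8×1 + 0  (stop)
So 2072/129 = [16; 16, 8].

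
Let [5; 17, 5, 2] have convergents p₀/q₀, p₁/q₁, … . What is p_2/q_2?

435/86

Using pₖ = aₖpₖ₋₁ + pₖ₋₂, qₖ = aₖqₖ₋₁ + qₖ₋₂ (with p₋₁=1, p₋₂=0, q₋₁=0, q₋₂=1):
  k=0: a=5, p=5, q=1
  k=1: a=17, p=86, q=17
  k=2: a=5, p=435, q=86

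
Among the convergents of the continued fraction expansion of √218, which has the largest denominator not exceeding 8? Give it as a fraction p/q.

√218 = [14; 1, 3, 3, 1, 28, …] (period length 5).
Convergents:
  p_0/q_0 = 14/1
  p_1/q_1 = 15/1
  p_2/q_2 = 59/4
  p_3/q_3 = 192/13
q_2 = 4 ≤ 8 < 13 = q_3, so the answer is 59/4.

59/4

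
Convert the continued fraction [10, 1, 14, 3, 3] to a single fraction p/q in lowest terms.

1673/153

Fold from the inside: start with 3/1.
  3 + 1/3 = 10/3
  14 + 3/10 = 143/10
  1 + 10/143 = 153/143
  10 + 143/153 = 1673/153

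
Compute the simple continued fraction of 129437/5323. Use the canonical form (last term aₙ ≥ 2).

129437 = 24·5323 + 1685
5323 = 3·1685 + 268
1685 = 6·268 + 77
268 = 3·77 + 37
77 = 2·37 + 3
37 = 12·3 + 1
3 = 3·1 + 0  (stop)
So 129437/5323 = [24; 3, 6, 3, 2, 12, 3].

[24; 3, 6, 3, 2, 12, 3]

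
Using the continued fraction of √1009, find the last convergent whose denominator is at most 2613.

34433/1084

√1009 = [31; 1, 3, 3, 1, 62, …] (period length 5).
Convergents:
  p_0/q_0 = 31/1
  p_1/q_1 = 32/1
  p_2/q_2 = 127/4
  p_3/q_3 = 413/13
  p_4/q_4 = 540/17
  p_5/q_5 = 33893/1067
  p_6/q_6 = 34433/1084
  p_7/q_7 = 137192/4319
q_6 = 1084 ≤ 2613 < 4319 = q_7, so the answer is 34433/1084.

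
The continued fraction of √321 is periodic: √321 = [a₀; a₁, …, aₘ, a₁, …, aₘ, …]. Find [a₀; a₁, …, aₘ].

[17; 1, 10, 1, 34]

a₀ = ⌊√321⌋ = 17.
With m₀=0, d₀=1 and mₖ₊₁ = dₖaₖ − mₖ, dₖ₊₁ = (n − mₖ₊₁²)/dₖ, aₖ₊₁ = ⌊(a₀+mₖ₊₁)/dₖ₊₁⌋:
  k=1: m=17, d=32, a=1
  k=2: m=15, d=3, a=10
  k=3: m=15, d=32, a=1
  k=4: m=17, d=1, a=34
d=1 and a=2a₀=34 at k=4, so the next step gives (m, d) = (17, 32) again — its k=1 value — and the period has length 4.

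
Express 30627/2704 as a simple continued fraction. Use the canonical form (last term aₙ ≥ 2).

[11; 3, 16, 18, 3]

30627 = 11·2704 + 883
2704 = 3·883 + 55
883 = 16·55 + 3
55 = 18·3 + 1
3 = 3·1 + 0  (stop)
So 30627/2704 = [11; 3, 16, 18, 3].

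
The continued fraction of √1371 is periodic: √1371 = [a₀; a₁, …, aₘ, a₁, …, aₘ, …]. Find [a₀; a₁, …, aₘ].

a₀ = ⌊√1371⌋ = 37.
With m₀=0, d₀=1 and mₖ₊₁ = dₖaₖ − mₖ, dₖ₊₁ = (n − mₖ₊₁²)/dₖ, aₖ₊₁ = ⌊(a₀+mₖ₊₁)/dₖ₊₁⌋:
  k=1: m=37, d=2, a=37
  k=2: m=37, d=1, a=74
d=1 and a=2a₀=74 at k=2, so the next step gives (m, d) = (37, 2) again — its k=1 value — and the period has length 2.

[37; 37, 74]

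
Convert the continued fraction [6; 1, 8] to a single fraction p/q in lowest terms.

62/9

Using pₖ = aₖpₖ₋₁ + pₖ₋₂ and qₖ = aₖqₖ₋₁ + qₖ₋₂:
  k=0: a=6, p=6, q=1
  k=1: a=1, p=7, q=1
  k=2: a=8, p=62, q=9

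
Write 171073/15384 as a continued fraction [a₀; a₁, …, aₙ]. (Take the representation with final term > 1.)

[11; 8, 3, 8, 9, 8]

171073 = 11*15384 + 1849
15384 = 8*1849 + 592
1849 = 3*592 + 73
592 = 8*73 + 8
73 = 9*8 + 1
8 = 8*1 + 0  (stop)
So 171073/15384 = [11; 8, 3, 8, 9, 8].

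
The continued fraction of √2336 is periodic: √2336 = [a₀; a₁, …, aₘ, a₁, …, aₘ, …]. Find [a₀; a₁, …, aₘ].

a₀ = ⌊√2336⌋ = 48.
With m₀=0, d₀=1 and mₖ₊₁ = dₖaₖ − mₖ, dₖ₊₁ = (n − mₖ₊₁²)/dₖ, aₖ₊₁ = ⌊(a₀+mₖ₊₁)/dₖ₊₁⌋:
  k=1: m=48, d=32, a=3
  k=2: m=48, d=1, a=96
d=1 and a=2a₀=96 at k=2, so the next step gives (m, d) = (48, 32) again — its k=1 value — and the period has length 2.

[48; 3, 96]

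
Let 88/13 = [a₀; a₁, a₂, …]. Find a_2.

3

88 = 6·13 + 10   →  a_0 = 6
13 = 1·10 + 3   →  a_1 = 1
10 = 3·3 + 1   →  a_2 = 3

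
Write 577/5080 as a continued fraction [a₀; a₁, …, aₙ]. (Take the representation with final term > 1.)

577 = 0*5080 + 577
5080 = 8*577 + 464
577 = 1*464 + 113
464 = 4*113 + 12
113 = 9*12 + 5
12 = 2*5 + 2
5 = 2*2 + 1
2 = 2*1 + 0  (stop)
So 577/5080 = [0; 8, 1, 4, 9, 2, 2, 2].

[0; 8, 1, 4, 9, 2, 2, 2]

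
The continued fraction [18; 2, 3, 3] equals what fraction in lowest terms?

424/23

Using pₖ = aₖpₖ₋₁ + pₖ₋₂ and qₖ = aₖqₖ₋₁ + qₖ₋₂:
  k=0: a=18, p=18, q=1
  k=1: a=2, p=37, q=2
  k=2: a=3, p=129, q=7
  k=3: a=3, p=424, q=23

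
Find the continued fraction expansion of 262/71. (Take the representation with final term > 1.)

[3; 1, 2, 4, 2, 2]

262 = 3×71 + 49
71 = 1×49 + 22
49 = 2×22 + 5
22 = 4×5 + 2
5 = 2×2 + 1
2 = 2×1 + 0  (stop)
So 262/71 = [3; 1, 2, 4, 2, 2].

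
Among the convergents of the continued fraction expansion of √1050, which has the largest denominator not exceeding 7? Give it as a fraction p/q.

√1050 = [32; 2, 2, 10, 2, 2, 64, …] (period length 6).
Convergents:
  p_0/q_0 = 32/1
  p_1/q_1 = 65/2
  p_2/q_2 = 162/5
  p_3/q_3 = 1685/52
q_2 = 5 ≤ 7 < 52 = q_3, so the answer is 162/5.

162/5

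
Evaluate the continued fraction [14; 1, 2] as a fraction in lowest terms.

Using pₖ = aₖpₖ₋₁ + pₖ₋₂ and qₖ = aₖqₖ₋₁ + qₖ₋₂:
  k=0: a=14, p=14, q=1
  k=1: a=1, p=15, q=1
  k=2: a=2, p=44, q=3

44/3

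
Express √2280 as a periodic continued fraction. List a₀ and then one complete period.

a₀ = ⌊√2280⌋ = 47.
With m₀=0, d₀=1 and mₖ₊₁ = dₖaₖ − mₖ, dₖ₊₁ = (n − mₖ₊₁²)/dₖ, aₖ₊₁ = ⌊(a₀+mₖ₊₁)/dₖ₊₁⌋:
  k=1: m=47, d=71, a=1
  k=2: m=24, d=24, a=2
  k=3: m=24, d=71, a=1
  k=4: m=47, d=1, a=94
d=1 and a=2a₀=94 at k=4, so the next step gives (m, d) = (47, 71) again — its k=1 value — and the period has length 4.

[47; 1, 2, 1, 94]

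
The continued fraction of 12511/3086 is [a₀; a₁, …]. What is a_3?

12511 = 4·3086 + 167   →  a_0 = 4
3086 = 18·167 + 80   →  a_1 = 18
167 = 2·80 + 7   →  a_2 = 2
80 = 11·7 + 3   →  a_3 = 11

11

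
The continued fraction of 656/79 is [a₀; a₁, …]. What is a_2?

3

656 = 8·79 + 24   →  a_0 = 8
79 = 3·24 + 7   →  a_1 = 3
24 = 3·7 + 3   →  a_2 = 3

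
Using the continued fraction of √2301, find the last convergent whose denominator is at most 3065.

145777/3039

√2301 = [47; 1, 30, 1, 94, …] (period length 4).
Convergents:
  p_0/q_0 = 47/1
  p_1/q_1 = 48/1
  p_2/q_2 = 1487/31
  p_3/q_3 = 1535/32
  p_4/q_4 = 145777/3039
  p_5/q_5 = 147312/3071
q_4 = 3039 ≤ 3065 < 3071 = q_5, so the answer is 145777/3039.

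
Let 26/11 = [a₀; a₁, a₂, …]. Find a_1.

26 = 2·11 + 4   →  a_0 = 2
11 = 2·4 + 3   →  a_1 = 2

2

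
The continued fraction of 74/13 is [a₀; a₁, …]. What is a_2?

74 = 5·13 + 9   →  a_0 = 5
13 = 1·9 + 4   →  a_1 = 1
9 = 2·4 + 1   →  a_2 = 2

2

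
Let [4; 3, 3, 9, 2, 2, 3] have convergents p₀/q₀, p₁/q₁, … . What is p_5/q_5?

2086/485

Using pₖ = aₖpₖ₋₁ + pₖ₋₂, qₖ = aₖqₖ₋₁ + qₖ₋₂ (with p₋₁=1, p₋₂=0, q₋₁=0, q₋₂=1):
  k=0: a=4, p=4, q=1
  k=1: a=3, p=13, q=3
  k=2: a=3, p=43, q=10
  k=3: a=9, p=400, q=93
  k=4: a=2, p=843, q=196
  k=5: a=2, p=2086, q=485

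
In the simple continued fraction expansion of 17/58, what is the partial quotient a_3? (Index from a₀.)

2

17 = 0·58 + 17   →  a_0 = 0
58 = 3·17 + 7   →  a_1 = 3
17 = 2·7 + 3   →  a_2 = 2
7 = 2·3 + 1   →  a_3 = 2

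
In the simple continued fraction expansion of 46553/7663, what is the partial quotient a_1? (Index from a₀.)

46553 = 6·7663 + 575   →  a_0 = 6
7663 = 13·575 + 188   →  a_1 = 13

13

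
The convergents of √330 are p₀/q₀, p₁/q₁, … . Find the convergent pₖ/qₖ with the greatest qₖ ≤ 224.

√330 = [18; 6, 36, …] (period length 2).
Convergents:
  p_0/q_0 = 18/1
  p_1/q_1 = 109/6
  p_2/q_2 = 3942/217
  p_3/q_3 = 23761/1308
q_2 = 217 ≤ 224 < 1308 = q_3, so the answer is 3942/217.

3942/217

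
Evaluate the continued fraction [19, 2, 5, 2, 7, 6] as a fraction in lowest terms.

21365/1098

Fold from the inside: start with 6/1.
  7 + 1/6 = 43/6
  2 + 6/43 = 92/43
  5 + 43/92 = 503/92
  2 + 92/503 = 1098/503
  19 + 503/1098 = 21365/1098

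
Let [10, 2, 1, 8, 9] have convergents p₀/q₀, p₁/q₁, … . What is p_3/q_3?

269/26

Using pₖ = aₖpₖ₋₁ + pₖ₋₂, qₖ = aₖqₖ₋₁ + qₖ₋₂ (with p₋₁=1, p₋₂=0, q₋₁=0, q₋₂=1):
  k=0: a=10, p=10, q=1
  k=1: a=2, p=21, q=2
  k=2: a=1, p=31, q=3
  k=3: a=8, p=269, q=26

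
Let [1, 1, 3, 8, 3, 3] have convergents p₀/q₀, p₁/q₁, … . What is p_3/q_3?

Using pₖ = aₖpₖ₋₁ + pₖ₋₂, qₖ = aₖqₖ₋₁ + qₖ₋₂ (with p₋₁=1, p₋₂=0, q₋₁=0, q₋₂=1):
  k=0: a=1, p=1, q=1
  k=1: a=1, p=2, q=1
  k=2: a=3, p=7, q=4
  k=3: a=8, p=58, q=33

58/33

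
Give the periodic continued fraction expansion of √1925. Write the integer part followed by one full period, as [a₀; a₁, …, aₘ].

[43; 1, 6, 1, 86]

a₀ = ⌊√1925⌋ = 43.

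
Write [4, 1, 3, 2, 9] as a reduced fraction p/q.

Fold from the inside: start with 9/1.
  2 + 1/9 = 19/9
  3 + 9/19 = 66/19
  1 + 19/66 = 85/66
  4 + 66/85 = 406/85

406/85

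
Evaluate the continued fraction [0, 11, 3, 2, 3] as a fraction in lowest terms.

24/271

Fold from the inside: start with 3/1.
  2 + 1/3 = 7/3
  3 + 3/7 = 24/7
  11 + 7/24 = 271/24
  0 + 24/271 = 24/271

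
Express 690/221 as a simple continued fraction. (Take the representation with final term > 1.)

[3; 8, 5, 2, 2]

690 = 3·221 + 27
221 = 8·27 + 5
27 = 5·5 + 2
5 = 2·2 + 1
2 = 2·1 + 0  (stop)
So 690/221 = [3; 8, 5, 2, 2].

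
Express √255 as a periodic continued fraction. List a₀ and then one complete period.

[15; 1, 30]

a₀ = ⌊√255⌋ = 15.
With m₀=0, d₀=1 and mₖ₊₁ = dₖaₖ − mₖ, dₖ₊₁ = (n − mₖ₊₁²)/dₖ, aₖ₊₁ = ⌊(a₀+mₖ₊₁)/dₖ₊₁⌋:
  k=1: m=15, d=30, a=1
  k=2: m=15, d=1, a=30
d=1 and a=2a₀=30 at k=2, so the next step gives (m, d) = (15, 30) again — its k=1 value — and the period has length 2.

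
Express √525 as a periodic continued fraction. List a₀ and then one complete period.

a₀ = ⌊√525⌋ = 22.

[22; 1, 10, 2, 10, 1, 44]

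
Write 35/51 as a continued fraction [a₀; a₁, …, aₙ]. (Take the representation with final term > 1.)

35 = 0×51 + 35
51 = 1×35 + 16
35 = 2×16 + 3
16 = 5×3 + 1
3 = 3×1 + 0  (stop)
So 35/51 = [0; 1, 2, 5, 3].

[0; 1, 2, 5, 3]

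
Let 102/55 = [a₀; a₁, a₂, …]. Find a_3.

1

102 = 1·55 + 47   →  a_0 = 1
55 = 1·47 + 8   →  a_1 = 1
47 = 5·8 + 7   →  a_2 = 5
8 = 1·7 + 1   →  a_3 = 1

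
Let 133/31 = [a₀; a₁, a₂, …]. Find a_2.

133 = 4·31 + 9   →  a_0 = 4
31 = 3·9 + 4   →  a_1 = 3
9 = 2·4 + 1   →  a_2 = 2

2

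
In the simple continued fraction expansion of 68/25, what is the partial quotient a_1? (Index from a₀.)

68 = 2·25 + 18   →  a_0 = 2
25 = 1·18 + 7   →  a_1 = 1

1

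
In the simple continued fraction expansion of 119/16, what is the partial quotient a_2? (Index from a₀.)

3

119 = 7·16 + 7   →  a_0 = 7
16 = 2·7 + 2   →  a_1 = 2
7 = 3·2 + 1   →  a_2 = 3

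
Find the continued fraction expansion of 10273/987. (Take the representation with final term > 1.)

[10; 2, 2, 4, 2, 2, 2, 3]

10273 = 10·987 + 403
987 = 2·403 + 181
403 = 2·181 + 41
181 = 4·41 + 17
41 = 2·17 + 7
17 = 2·7 + 3
7 = 2·3 + 1
3 = 3·1 + 0  (stop)
So 10273/987 = [10; 2, 2, 4, 2, 2, 2, 3].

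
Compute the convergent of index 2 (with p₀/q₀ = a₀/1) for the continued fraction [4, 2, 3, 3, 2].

31/7

Using pₖ = aₖpₖ₋₁ + pₖ₋₂, qₖ = aₖqₖ₋₁ + qₖ₋₂ (with p₋₁=1, p₋₂=0, q₋₁=0, q₋₂=1):
  k=0: a=4, p=4, q=1
  k=1: a=2, p=9, q=2
  k=2: a=3, p=31, q=7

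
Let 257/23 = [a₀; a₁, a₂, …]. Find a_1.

5

257 = 11·23 + 4   →  a_0 = 11
23 = 5·4 + 3   →  a_1 = 5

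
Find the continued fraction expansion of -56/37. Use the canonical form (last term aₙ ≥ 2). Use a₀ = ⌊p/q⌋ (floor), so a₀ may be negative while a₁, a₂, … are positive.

-56 = -2*37 + 18
37 = 2*18 + 1
18 = 18*1 + 0  (stop)
So -56/37 = [-2; 2, 18].

[-2; 2, 18]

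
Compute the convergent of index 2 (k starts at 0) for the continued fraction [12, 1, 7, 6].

Using pₖ = aₖpₖ₋₁ + pₖ₋₂, qₖ = aₖqₖ₋₁ + qₖ₋₂ (with p₋₁=1, p₋₂=0, q₋₁=0, q₋₂=1):
  k=0: a=12, p=12, q=1
  k=1: a=1, p=13, q=1
  k=2: a=7, p=103, q=8

103/8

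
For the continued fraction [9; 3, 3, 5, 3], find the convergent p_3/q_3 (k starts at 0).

493/53

Using pₖ = aₖpₖ₋₁ + pₖ₋₂, qₖ = aₖqₖ₋₁ + qₖ₋₂ (with p₋₁=1, p₋₂=0, q₋₁=0, q₋₂=1):
  k=0: a=9, p=9, q=1
  k=1: a=3, p=28, q=3
  k=2: a=3, p=93, q=10
  k=3: a=5, p=493, q=53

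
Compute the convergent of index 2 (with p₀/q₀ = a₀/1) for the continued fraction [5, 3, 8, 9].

Using pₖ = aₖpₖ₋₁ + pₖ₋₂, qₖ = aₖqₖ₋₁ + qₖ₋₂ (with p₋₁=1, p₋₂=0, q₋₁=0, q₋₂=1):
  k=0: a=5, p=5, q=1
  k=1: a=3, p=16, q=3
  k=2: a=8, p=133, q=25

133/25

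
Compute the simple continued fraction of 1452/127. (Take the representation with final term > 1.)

[11; 2, 3, 4, 4]

1452 = 11*127 + 55
127 = 2*55 + 17
55 = 3*17 + 4
17 = 4*4 + 1
4 = 4*1 + 0  (stop)
So 1452/127 = [11; 2, 3, 4, 4].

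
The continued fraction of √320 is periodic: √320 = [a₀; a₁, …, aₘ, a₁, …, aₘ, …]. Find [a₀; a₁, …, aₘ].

[17; 1, 7, 1, 34]

a₀ = ⌊√320⌋ = 17.
With m₀=0, d₀=1 and mₖ₊₁ = dₖaₖ − mₖ, dₖ₊₁ = (n − mₖ₊₁²)/dₖ, aₖ₊₁ = ⌊(a₀+mₖ₊₁)/dₖ₊₁⌋:
  k=1: m=17, d=31, a=1
  k=2: m=14, d=4, a=7
  k=3: m=14, d=31, a=1
  k=4: m=17, d=1, a=34
d=1 and a=2a₀=34 at k=4, so the next step gives (m, d) = (17, 31) again — its k=1 value — and the period has length 4.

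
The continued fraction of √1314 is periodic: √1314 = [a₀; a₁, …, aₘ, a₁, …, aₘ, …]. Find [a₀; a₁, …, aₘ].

a₀ = ⌊√1314⌋ = 36.
With m₀=0, d₀=1 and mₖ₊₁ = dₖaₖ − mₖ, dₖ₊₁ = (n − mₖ₊₁²)/dₖ, aₖ₊₁ = ⌊(a₀+mₖ₊₁)/dₖ₊₁⌋:
  k=1: m=36, d=18, a=4
  k=2: m=36, d=1, a=72
d=1 and a=2a₀=72 at k=2, so the next step gives (m, d) = (36, 18) again — its k=1 value — and the period has length 2.

[36; 4, 72]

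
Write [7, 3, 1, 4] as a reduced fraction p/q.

Fold from the inside: start with 4/1.
  1 + 1/4 = 5/4
  3 + 4/5 = 19/5
  7 + 5/19 = 138/19

138/19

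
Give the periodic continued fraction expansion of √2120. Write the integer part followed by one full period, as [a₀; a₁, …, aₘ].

a₀ = ⌊√2120⌋ = 46.
With m₀=0, d₀=1 and mₖ₊₁ = dₖaₖ − mₖ, dₖ₊₁ = (n − mₖ₊₁²)/dₖ, aₖ₊₁ = ⌊(a₀+mₖ₊₁)/dₖ₊₁⌋:
  k=1: m=46, d=4, a=23
  k=2: m=46, d=1, a=92
d=1 and a=2a₀=92 at k=2, so the next step gives (m, d) = (46, 4) again — its k=1 value — and the period has length 2.

[46; 23, 92]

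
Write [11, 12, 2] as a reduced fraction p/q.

Fold from the inside: start with 2/1.
  12 + 1/2 = 25/2
  11 + 2/25 = 277/25

277/25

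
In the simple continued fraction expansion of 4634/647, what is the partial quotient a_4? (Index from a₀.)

4634 = 7·647 + 105   →  a_0 = 7
647 = 6·105 + 17   →  a_1 = 6
105 = 6·17 + 3   →  a_2 = 6
17 = 5·3 + 2   →  a_3 = 5
3 = 1·2 + 1   →  a_4 = 1

1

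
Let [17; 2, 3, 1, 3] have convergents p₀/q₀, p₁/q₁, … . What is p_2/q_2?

Using pₖ = aₖpₖ₋₁ + pₖ₋₂, qₖ = aₖqₖ₋₁ + qₖ₋₂ (with p₋₁=1, p₋₂=0, q₋₁=0, q₋₂=1):
  k=0: a=17, p=17, q=1
  k=1: a=2, p=35, q=2
  k=2: a=3, p=122, q=7

122/7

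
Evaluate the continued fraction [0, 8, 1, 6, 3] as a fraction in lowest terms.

Fold from the inside: start with 3/1.
  6 + 1/3 = 19/3
  1 + 3/19 = 22/19
  8 + 19/22 = 195/22
  0 + 22/195 = 22/195

22/195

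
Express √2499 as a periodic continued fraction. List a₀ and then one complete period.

[49; 1, 98]

a₀ = ⌊√2499⌋ = 49.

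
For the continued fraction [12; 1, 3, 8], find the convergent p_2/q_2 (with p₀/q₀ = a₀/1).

Using pₖ = aₖpₖ₋₁ + pₖ₋₂, qₖ = aₖqₖ₋₁ + qₖ₋₂ (with p₋₁=1, p₋₂=0, q₋₁=0, q₋₂=1):
  k=0: a=12, p=12, q=1
  k=1: a=1, p=13, q=1
  k=2: a=3, p=51, q=4

51/4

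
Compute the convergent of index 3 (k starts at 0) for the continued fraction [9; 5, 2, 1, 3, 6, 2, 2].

Using pₖ = aₖpₖ₋₁ + pₖ₋₂, qₖ = aₖqₖ₋₁ + qₖ₋₂ (with p₋₁=1, p₋₂=0, q₋₁=0, q₋₂=1):
  k=0: a=9, p=9, q=1
  k=1: a=5, p=46, q=5
  k=2: a=2, p=101, q=11
  k=3: a=1, p=147, q=16

147/16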